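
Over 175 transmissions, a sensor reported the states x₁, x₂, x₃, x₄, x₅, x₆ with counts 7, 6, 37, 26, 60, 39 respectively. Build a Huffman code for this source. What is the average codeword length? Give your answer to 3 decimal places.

Probabilities are the counts divided by 175.
Repeatedly combine the two least-probable nodes; the expected code length is the sum of the merged weights.
merge 6/175 + 1/25 → 13/175
merge 13/175 + 26/175 → 39/175
merge 37/175 + 39/175 → 76/175
merge 39/175 + 12/35 → 99/175
merge 76/175 + 99/175 → 1
L = 13/175 + 39/175 + 76/175 + 99/175 + 1 = 402/175 ≈ 2.297 bits/symbol.

2.297 bits/symbol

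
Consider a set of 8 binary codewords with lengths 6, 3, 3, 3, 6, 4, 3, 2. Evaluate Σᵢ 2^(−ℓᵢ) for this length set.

0.84375

With common denominator 2^6 = 64: Σ 2^(−ℓᵢ) = 1/64 + 8/64 + 8/64 + 8/64 + 1/64 + 4/64 + 8/64 + 16/64 = 54/64 = 0.84375.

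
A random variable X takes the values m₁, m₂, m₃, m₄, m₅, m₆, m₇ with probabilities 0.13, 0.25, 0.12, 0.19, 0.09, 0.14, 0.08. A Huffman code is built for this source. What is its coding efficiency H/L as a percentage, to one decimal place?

99.1%

Entropy H = −Σ p log₂ p ≈ 2.7062 bits.
Huffman merges: 2/25+9/100→17/100; 3/25+13/100→1/4; 7/50+17/100→31/100; 19/100+1/4→11/25; 1/4+31/100→14/25; 11/25+14/25→1. L = 273/100 ≈ 2.7300.
Efficiency = H/L = 2.7062/2.7300 = 99.1%.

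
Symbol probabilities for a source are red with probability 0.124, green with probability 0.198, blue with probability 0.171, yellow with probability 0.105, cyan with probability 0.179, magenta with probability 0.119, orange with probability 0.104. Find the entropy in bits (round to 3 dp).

H = −Σ pᵢ log₂ pᵢ.
−0.124·log₂(0.124) = 0.3734
−0.198·log₂(0.198) = 0.4626
−0.171·log₂(0.171) = 0.4357
−0.105·log₂(0.105) = 0.3414
−0.179·log₂(0.179) = 0.4443
−0.119·log₂(0.119) = 0.3654
−0.104·log₂(0.104) = 0.3396
Sum ≈ 2.7625 → 2.762 bits.

2.762 bits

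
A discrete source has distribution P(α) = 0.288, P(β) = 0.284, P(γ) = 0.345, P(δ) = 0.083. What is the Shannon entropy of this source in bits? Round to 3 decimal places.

1.861 bits

H = −Σ pᵢ log₂ pᵢ.
−0.288·log₂(0.288) = 0.5172
−0.284·log₂(0.284) = 0.5158
−0.345·log₂(0.345) = 0.5297
−0.083·log₂(0.083) = 0.2980
Sum ≈ 1.8607 → 1.861 bits.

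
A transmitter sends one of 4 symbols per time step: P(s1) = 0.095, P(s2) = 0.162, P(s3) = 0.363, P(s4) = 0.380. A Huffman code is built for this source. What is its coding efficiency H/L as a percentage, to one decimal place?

Entropy H = −Σ p log₂ p ≈ 1.8092 bits.
Huffman merges: 19/200+81/500→257/1000; 257/1000+363/1000→31/50; 19/50+31/50→1. L = 1877/1000 ≈ 1.8770.
Efficiency = H/L = 1.8092/1.8770 = 96.4%.

96.4%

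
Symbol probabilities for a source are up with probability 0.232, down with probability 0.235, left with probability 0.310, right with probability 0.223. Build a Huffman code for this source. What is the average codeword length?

2 bits/symbol

Repeatedly combine the two least-probable nodes; the expected code length is the sum of the merged weights.
merge 223/1000 + 29/125 → 91/200
merge 47/200 + 31/100 → 109/200
merge 91/200 + 109/200 → 1
L = 91/200 + 109/200 + 1 = 2 bits/symbol.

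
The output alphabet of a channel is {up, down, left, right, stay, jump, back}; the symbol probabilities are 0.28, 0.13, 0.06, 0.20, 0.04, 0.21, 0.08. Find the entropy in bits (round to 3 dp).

H = −Σ pᵢ log₂ pᵢ.
−0.28·log₂(0.28) = 0.5142
−0.13·log₂(0.13) = 0.3826
−0.06·log₂(0.06) = 0.2435
−0.20·log₂(0.20) = 0.4644
−0.04·log₂(0.04) = 0.1858
−0.21·log₂(0.21) = 0.4728
−0.08·log₂(0.08) = 0.2915
Sum ≈ 2.5549 → 2.555 bits.

2.555 bits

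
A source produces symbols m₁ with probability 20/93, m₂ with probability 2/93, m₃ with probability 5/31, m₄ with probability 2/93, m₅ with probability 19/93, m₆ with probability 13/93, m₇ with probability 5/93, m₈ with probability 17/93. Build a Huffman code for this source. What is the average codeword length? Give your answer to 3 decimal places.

2.720 bits/symbol

Repeatedly combine the two least-probable nodes; the expected code length is the sum of the merged weights.
merge 2/93 + 2/93 → 4/93
merge 4/93 + 5/93 → 3/31
merge 3/31 + 13/93 → 22/93
merge 5/31 + 17/93 → 32/93
merge 19/93 + 20/93 → 13/31
merge 22/93 + 32/93 → 18/31
merge 13/31 + 18/31 → 1
L = 4/93 + 3/31 + 22/93 + 32/93 + 13/31 + 18/31 + 1 = 253/93 ≈ 2.720 bits/symbol.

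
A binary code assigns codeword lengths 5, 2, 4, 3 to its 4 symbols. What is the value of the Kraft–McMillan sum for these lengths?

0.46875

With common denominator 2^5 = 32: Σ 2^(−ℓᵢ) = 1/32 + 8/32 + 2/32 + 4/32 = 15/32 = 0.46875.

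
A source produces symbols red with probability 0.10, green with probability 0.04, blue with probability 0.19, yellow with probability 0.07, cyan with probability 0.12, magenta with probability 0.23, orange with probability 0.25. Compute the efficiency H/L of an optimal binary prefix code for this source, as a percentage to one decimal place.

98.7%

Entropy H = −Σ p log₂ p ≈ 2.5965 bits.
Huffman merges: 1/25+7/100→11/100; 1/10+11/100→21/100; 3/25+19/100→31/100; 21/100+23/100→11/25; 1/4+31/100→14/25; 11/25+14/25→1. L = 263/100 ≈ 2.6300.
Efficiency = H/L = 2.5965/2.6300 = 98.7%.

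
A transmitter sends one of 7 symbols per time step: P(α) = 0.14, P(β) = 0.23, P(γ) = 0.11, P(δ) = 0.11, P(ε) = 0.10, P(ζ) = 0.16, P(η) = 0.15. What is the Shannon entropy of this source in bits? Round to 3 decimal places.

2.751 bits

H = −Σ pᵢ log₂ pᵢ.
−0.14·log₂(0.14) = 0.3971
−0.23·log₂(0.23) = 0.4877
−0.11·log₂(0.11) = 0.3503
−0.11·log₂(0.11) = 0.3503
−0.10·log₂(0.10) = 0.3322
−0.16·log₂(0.16) = 0.4230
−0.15·log₂(0.15) = 0.4105
Sum ≈ 2.7511 → 2.751 bits.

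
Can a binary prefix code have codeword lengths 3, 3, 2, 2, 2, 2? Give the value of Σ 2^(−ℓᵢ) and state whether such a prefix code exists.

1.25; no

With common denominator 2^3 = 8: Σ 2^(−ℓᵢ) = 1/8 + 1/8 + 2/8 + 2/8 + 2/8 + 2/8 = 10/8 = 1.25.
Kraft's inequality requires Σ ≤ 1; here Σ = 1.25 > 1, so no such prefix code exists.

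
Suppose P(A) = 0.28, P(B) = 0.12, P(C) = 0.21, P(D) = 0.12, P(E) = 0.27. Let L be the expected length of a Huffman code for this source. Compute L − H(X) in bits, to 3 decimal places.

Entropy H = −Σ p log₂ p ≈ 2.2312 bits.
Huffman merges: 3/25+3/25→6/25; 21/100+6/25→9/20; 27/100+7/25→11/20; 9/20+11/20→1. L = 56/25 ≈ 2.2400.
L − H = 2.2400 − 2.2312 = 0.009 bits.

0.009 bits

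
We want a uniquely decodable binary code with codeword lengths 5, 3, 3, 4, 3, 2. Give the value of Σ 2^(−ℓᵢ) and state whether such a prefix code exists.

With common denominator 2^5 = 32: Σ 2^(−ℓᵢ) = 1/32 + 4/32 + 4/32 + 2/32 + 4/32 + 8/32 = 23/32 = 0.71875.
Kraft's inequality requires Σ ≤ 1; here Σ = 0.71875 ≤ 1, so such a prefix code exists.

0.71875; yes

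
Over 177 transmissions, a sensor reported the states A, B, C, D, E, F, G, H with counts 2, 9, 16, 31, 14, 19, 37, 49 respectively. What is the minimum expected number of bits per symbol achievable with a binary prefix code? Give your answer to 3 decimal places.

2.718 bits/symbol

Probabilities are the counts divided by 177.
Repeatedly combine the two least-probable nodes; the expected code length is the sum of the merged weights.
merge 2/177 + 3/59 → 11/177
merge 11/177 + 14/177 → 25/177
merge 16/177 + 19/177 → 35/177
merge 25/177 + 31/177 → 56/177
merge 35/177 + 37/177 → 24/59
merge 49/177 + 56/177 → 35/59
merge 24/59 + 35/59 → 1
L = 11/177 + 25/177 + 35/177 + 56/177 + 24/59 + 35/59 + 1 = 481/177 ≈ 2.718 bits/symbol.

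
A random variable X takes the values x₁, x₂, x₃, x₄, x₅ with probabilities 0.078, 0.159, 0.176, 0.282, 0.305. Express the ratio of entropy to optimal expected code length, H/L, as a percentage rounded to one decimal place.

97.8%

Entropy H = −Σ p log₂ p ≈ 2.1875 bits.
Huffman merges: 39/500+159/1000→237/1000; 22/125+237/1000→413/1000; 141/500+61/200→587/1000; 413/1000+587/1000→1. L = 2237/1000 ≈ 2.2370.
Efficiency = H/L = 2.1875/2.2370 = 97.8%.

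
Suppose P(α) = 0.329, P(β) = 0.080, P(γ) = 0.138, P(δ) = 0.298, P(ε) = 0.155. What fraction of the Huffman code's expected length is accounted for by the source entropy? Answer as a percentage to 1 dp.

Entropy H = −Σ p log₂ p ≈ 2.1509 bits.
Huffman merges: 2/25+69/500→109/500; 31/200+109/500→373/1000; 149/500+329/1000→627/1000; 373/1000+627/1000→1. L = 1109/500 ≈ 2.2180.
Efficiency = H/L = 2.1509/2.2180 = 97.0%.

97.0%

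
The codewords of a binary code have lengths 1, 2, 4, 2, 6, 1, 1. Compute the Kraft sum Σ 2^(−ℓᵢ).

2.078125

With common denominator 2^6 = 64: Σ 2^(−ℓᵢ) = 32/64 + 16/64 + 4/64 + 16/64 + 1/64 + 32/64 + 32/64 = 133/64 = 2.078125.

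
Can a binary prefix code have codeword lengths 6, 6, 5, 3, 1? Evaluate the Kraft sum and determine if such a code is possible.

With common denominator 2^6 = 64: Σ 2^(−ℓᵢ) = 1/64 + 1/64 + 2/64 + 8/64 + 32/64 = 44/64 = 0.6875.
Kraft's inequality requires Σ ≤ 1; here Σ = 0.6875 ≤ 1, so such a prefix code exists.

0.6875; yes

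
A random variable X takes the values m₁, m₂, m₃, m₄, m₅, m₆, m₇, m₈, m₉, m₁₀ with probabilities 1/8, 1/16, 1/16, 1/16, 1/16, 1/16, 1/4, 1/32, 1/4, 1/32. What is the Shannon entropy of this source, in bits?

Each probability is a power of 1/2, so log₂(1/p) is an integer.
H = Σ p·log₂(1/p) = 1/8·3 + 1/16·4 + 1/16·4 + 1/16·4 + 1/16·4 + 1/16·4 + 1/4·2 + 1/32·5 + 1/4·2 + 1/32·5 = 2.9375 bits.

2.9375 bits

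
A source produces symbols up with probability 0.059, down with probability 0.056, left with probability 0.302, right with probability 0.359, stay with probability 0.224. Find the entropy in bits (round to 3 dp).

H = −Σ pᵢ log₂ pᵢ.
−0.059·log₂(0.059) = 0.2409
−0.056·log₂(0.056) = 0.2329
−0.302·log₂(0.302) = 0.5217
−0.359·log₂(0.359) = 0.5306
−0.224·log₂(0.224) = 0.4835
Sum ≈ 2.0095 → 2.010 bits.

2.010 bits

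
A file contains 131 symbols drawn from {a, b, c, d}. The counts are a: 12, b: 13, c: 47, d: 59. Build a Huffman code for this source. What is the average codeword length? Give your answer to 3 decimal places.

Probabilities are the counts divided by 131.
Repeatedly combine the two least-probable nodes; the expected code length is the sum of the merged weights.
merge 12/131 + 13/131 → 25/131
merge 25/131 + 47/131 → 72/131
merge 59/131 + 72/131 → 1
L = 25/131 + 72/131 + 1 = 228/131 ≈ 1.740 bits/symbol.

1.740 bits/symbol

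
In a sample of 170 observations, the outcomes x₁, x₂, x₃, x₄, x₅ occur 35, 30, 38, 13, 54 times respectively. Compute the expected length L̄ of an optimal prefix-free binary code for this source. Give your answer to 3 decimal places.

2.253 bits/symbol

Probabilities are the counts divided by 170.
Repeatedly combine the two least-probable nodes; the expected code length is the sum of the merged weights.
merge 13/170 + 3/17 → 43/170
merge 7/34 + 19/85 → 73/170
merge 43/170 + 27/85 → 97/170
merge 73/170 + 97/170 → 1
L = 43/170 + 73/170 + 97/170 + 1 = 383/170 ≈ 2.253 bits/symbol.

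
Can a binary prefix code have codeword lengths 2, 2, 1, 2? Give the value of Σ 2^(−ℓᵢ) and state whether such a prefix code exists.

With common denominator 2^2 = 4: Σ 2^(−ℓᵢ) = 1/4 + 1/4 + 2/4 + 1/4 = 5/4 = 1.25.
Kraft's inequality requires Σ ≤ 1; here Σ = 1.25 > 1, so no such prefix code exists.

1.25; no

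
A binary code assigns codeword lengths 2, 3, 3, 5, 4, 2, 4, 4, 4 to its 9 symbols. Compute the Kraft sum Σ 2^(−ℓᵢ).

With common denominator 2^5 = 32: Σ 2^(−ℓᵢ) = 8/32 + 4/32 + 4/32 + 1/32 + 2/32 + 8/32 + 2/32 + 2/32 + 2/32 = 33/32 = 1.03125.

1.03125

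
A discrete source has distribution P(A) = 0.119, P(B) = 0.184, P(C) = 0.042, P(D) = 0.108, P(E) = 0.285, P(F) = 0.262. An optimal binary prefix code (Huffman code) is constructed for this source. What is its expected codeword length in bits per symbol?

Repeatedly combine the two least-probable nodes; the expected code length is the sum of the merged weights.
merge 21/500 + 27/250 → 3/20
merge 119/1000 + 3/20 → 269/1000
merge 23/125 + 131/500 → 223/500
merge 269/1000 + 57/200 → 277/500
merge 223/500 + 277/500 → 1
L = 3/20 + 269/1000 + 223/500 + 277/500 + 1 = 2419/1000 = 2.419 bits/symbol.

2.419 bits/symbol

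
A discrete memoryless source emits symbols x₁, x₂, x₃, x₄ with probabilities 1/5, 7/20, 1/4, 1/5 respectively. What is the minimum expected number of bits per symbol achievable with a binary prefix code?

2 bits/symbol

Repeatedly combine the two least-probable nodes; the expected code length is the sum of the merged weights.
merge 1/5 + 1/5 → 2/5
merge 1/4 + 7/20 → 3/5
merge 2/5 + 3/5 → 1
L = 2/5 + 3/5 + 1 = 2 bits/symbol.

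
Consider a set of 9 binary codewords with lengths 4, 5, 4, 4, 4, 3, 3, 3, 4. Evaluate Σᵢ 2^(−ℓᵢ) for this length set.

0.71875

With common denominator 2^5 = 32: Σ 2^(−ℓᵢ) = 2/32 + 1/32 + 2/32 + 2/32 + 2/32 + 4/32 + 4/32 + 4/32 + 2/32 = 23/32 = 0.71875.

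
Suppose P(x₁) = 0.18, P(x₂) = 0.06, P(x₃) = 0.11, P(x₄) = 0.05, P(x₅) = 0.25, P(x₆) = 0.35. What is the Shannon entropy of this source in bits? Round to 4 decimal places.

2.2853 bits

H = −Σ pᵢ log₂ pᵢ.
−0.18·log₂(0.18) = 0.4453
−0.06·log₂(0.06) = 0.2435
−0.11·log₂(0.11) = 0.3503
−0.05·log₂(0.05) = 0.2161
−0.25·log₂(0.25) = 0.5000
−0.35·log₂(0.35) = 0.5301
Sum ≈ 2.2853 → 2.2853 bits.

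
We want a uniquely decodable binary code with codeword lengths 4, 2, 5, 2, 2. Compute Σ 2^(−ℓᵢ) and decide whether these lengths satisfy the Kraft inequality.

With common denominator 2^5 = 32: Σ 2^(−ℓᵢ) = 2/32 + 8/32 + 1/32 + 8/32 + 8/32 = 27/32 = 0.84375.
Kraft's inequality requires Σ ≤ 1; here Σ = 0.84375 ≤ 1, so such a prefix code exists.

0.84375; yes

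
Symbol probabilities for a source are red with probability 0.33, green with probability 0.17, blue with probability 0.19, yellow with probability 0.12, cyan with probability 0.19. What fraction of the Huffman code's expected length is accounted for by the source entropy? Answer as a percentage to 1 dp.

Entropy H = −Σ p log₂ p ≈ 2.2399 bits.
Huffman merges: 3/25+17/100→29/100; 19/100+19/100→19/50; 29/100+33/100→31/50; 19/50+31/50→1. L = 229/100 ≈ 2.2900.
Efficiency = H/L = 2.2399/2.2900 = 97.8%.

97.8%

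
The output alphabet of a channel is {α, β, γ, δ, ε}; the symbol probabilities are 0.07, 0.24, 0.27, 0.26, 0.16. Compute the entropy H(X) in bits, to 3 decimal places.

2.201 bits

H = −Σ pᵢ log₂ pᵢ.
−0.07·log₂(0.07) = 0.2686
−0.24·log₂(0.24) = 0.4941
−0.27·log₂(0.27) = 0.5100
−0.26·log₂(0.26) = 0.5053
−0.16·log₂(0.16) = 0.4230
Sum ≈ 2.2010 → 2.201 bits.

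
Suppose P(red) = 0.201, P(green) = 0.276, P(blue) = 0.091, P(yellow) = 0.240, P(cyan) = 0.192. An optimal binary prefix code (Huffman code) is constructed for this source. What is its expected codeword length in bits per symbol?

Repeatedly combine the two least-probable nodes; the expected code length is the sum of the merged weights.
merge 91/1000 + 24/125 → 283/1000
merge 201/1000 + 6/25 → 441/1000
merge 69/250 + 283/1000 → 559/1000
merge 441/1000 + 559/1000 → 1
L = 283/1000 + 441/1000 + 559/1000 + 1 = 2283/1000 = 2.283 bits/symbol.

2.283 bits/symbol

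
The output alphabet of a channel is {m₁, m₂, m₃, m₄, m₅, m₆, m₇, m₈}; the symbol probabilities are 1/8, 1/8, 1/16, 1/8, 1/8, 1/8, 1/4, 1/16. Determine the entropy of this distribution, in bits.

2.875 bits

Each probability is a power of 1/2, so log₂(1/p) is an integer.
H = Σ p·log₂(1/p) = 1/8·3 + 1/8·3 + 1/16·4 + 1/8·3 + 1/8·3 + 1/8·3 + 1/4·2 + 1/16·4 = 2.875 bits.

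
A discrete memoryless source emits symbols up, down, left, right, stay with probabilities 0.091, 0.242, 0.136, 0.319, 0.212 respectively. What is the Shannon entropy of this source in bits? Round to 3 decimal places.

2.202 bits

H = −Σ pᵢ log₂ pᵢ.
−0.091·log₂(0.091) = 0.3147
−0.242·log₂(0.242) = 0.4954
−0.136·log₂(0.136) = 0.3915
−0.319·log₂(0.319) = 0.5258
−0.212·log₂(0.212) = 0.4744
Sum ≈ 2.2017 → 2.202 bits.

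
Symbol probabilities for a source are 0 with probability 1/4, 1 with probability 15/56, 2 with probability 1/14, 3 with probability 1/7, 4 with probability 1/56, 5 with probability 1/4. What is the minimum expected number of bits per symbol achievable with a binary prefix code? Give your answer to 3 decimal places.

2.321 bits/symbol

Repeatedly combine the two least-probable nodes; the expected code length is the sum of the merged weights.
merge 1/56 + 1/14 → 5/56
merge 5/56 + 1/7 → 13/56
merge 13/56 + 1/4 → 27/56
merge 1/4 + 15/56 → 29/56
merge 27/56 + 29/56 → 1
L = 5/56 + 13/56 + 27/56 + 29/56 + 1 = 65/28 ≈ 2.321 bits/symbol.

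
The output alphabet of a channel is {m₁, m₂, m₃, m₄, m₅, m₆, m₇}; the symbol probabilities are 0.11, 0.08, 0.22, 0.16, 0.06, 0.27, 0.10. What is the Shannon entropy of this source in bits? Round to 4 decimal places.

2.6311 bits

H = −Σ pᵢ log₂ pᵢ.
−0.11·log₂(0.11) = 0.3503
−0.08·log₂(0.08) = 0.2915
−0.22·log₂(0.22) = 0.4806
−0.16·log₂(0.16) = 0.4230
−0.06·log₂(0.06) = 0.2435
−0.27·log₂(0.27) = 0.5100
−0.10·log₂(0.10) = 0.3322
Sum ≈ 2.6311 → 2.6311 bits.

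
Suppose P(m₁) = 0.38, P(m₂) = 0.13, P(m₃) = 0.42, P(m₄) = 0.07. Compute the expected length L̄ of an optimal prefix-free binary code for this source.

1.78 bits/symbol

Repeatedly combine the two least-probable nodes; the expected code length is the sum of the merged weights.
merge 7/100 + 13/100 → 1/5
merge 1/5 + 19/50 → 29/50
merge 21/50 + 29/50 → 1
L = 1/5 + 29/50 + 1 = 89/50 = 1.78 bits/symbol.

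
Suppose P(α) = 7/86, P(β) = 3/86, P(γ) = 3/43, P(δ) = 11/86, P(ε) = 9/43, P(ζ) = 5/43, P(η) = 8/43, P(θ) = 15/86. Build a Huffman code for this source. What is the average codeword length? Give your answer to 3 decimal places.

Repeatedly combine the two least-probable nodes; the expected code length is the sum of the merged weights.
merge 3/86 + 3/43 → 9/86
merge 7/86 + 9/86 → 8/43
merge 5/43 + 11/86 → 21/86
merge 15/86 + 8/43 → 31/86
merge 8/43 + 9/43 → 17/43
merge 21/86 + 31/86 → 26/43
merge 17/43 + 26/43 → 1
L = 9/86 + 8/43 + 21/86 + 31/86 + 17/43 + 26/43 + 1 = 249/86 ≈ 2.895 bits/symbol.

2.895 bits/symbol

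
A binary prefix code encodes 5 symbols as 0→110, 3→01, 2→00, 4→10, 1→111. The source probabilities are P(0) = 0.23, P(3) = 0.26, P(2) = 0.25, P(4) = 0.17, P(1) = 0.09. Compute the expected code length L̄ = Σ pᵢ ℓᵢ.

2.32 bits/symbol

L̄ = Σ pᵢ·ℓᵢ = 0.23·3 + 0.26·2 + 0.25·2 + 0.17·2 + 0.09·3 = 2.32 bits/symbol.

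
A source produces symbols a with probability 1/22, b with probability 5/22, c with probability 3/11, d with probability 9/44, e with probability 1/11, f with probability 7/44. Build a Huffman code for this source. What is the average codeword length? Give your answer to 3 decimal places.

Repeatedly combine the two least-probable nodes; the expected code length is the sum of the merged weights.
merge 1/22 + 1/11 → 3/22
merge 3/22 + 7/44 → 13/44
merge 9/44 + 5/22 → 19/44
merge 3/11 + 13/44 → 25/44
merge 19/44 + 25/44 → 1
L = 3/22 + 13/44 + 19/44 + 25/44 + 1 = 107/44 ≈ 2.432 bits/symbol.

2.432 bits/symbol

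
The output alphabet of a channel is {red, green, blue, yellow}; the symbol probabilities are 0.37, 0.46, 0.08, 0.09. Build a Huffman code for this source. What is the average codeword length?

1.71 bits/symbol

Repeatedly combine the two least-probable nodes; the expected code length is the sum of the merged weights.
merge 2/25 + 9/100 → 17/100
merge 17/100 + 37/100 → 27/50
merge 23/50 + 27/50 → 1
L = 17/100 + 27/50 + 1 = 171/100 = 1.71 bits/symbol.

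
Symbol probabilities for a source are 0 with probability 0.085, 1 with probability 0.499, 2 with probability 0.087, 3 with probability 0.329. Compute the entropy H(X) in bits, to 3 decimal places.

1.637 bits

H = −Σ pᵢ log₂ pᵢ.
−0.085·log₂(0.085) = 0.3023
−0.499·log₂(0.499) = 0.5004
−0.087·log₂(0.087) = 0.3065
−0.329·log₂(0.329) = 0.5277
Sum ≈ 1.6369 → 1.637 bits.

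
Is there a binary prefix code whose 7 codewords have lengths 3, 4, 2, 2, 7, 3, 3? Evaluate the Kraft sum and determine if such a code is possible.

With common denominator 2^7 = 128: Σ 2^(−ℓᵢ) = 16/128 + 8/128 + 32/128 + 32/128 + 1/128 + 16/128 + 16/128 = 121/128 = 0.9453125.
Kraft's inequality requires Σ ≤ 1; here Σ = 0.9453125 ≤ 1, so such a prefix code exists.

0.9453125; yes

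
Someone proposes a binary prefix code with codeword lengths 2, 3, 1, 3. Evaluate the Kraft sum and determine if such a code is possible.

1; yes

With common denominator 2^3 = 8: Σ 2^(−ℓᵢ) = 2/8 + 1/8 + 4/8 + 1/8 = 8/8 = 1.
Kraft's inequality requires Σ ≤ 1; here Σ = 1 ≤ 1, so such a prefix code exists.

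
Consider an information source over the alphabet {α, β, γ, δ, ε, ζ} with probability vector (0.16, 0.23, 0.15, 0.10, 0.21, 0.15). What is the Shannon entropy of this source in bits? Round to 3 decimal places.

2.537 bits

H = −Σ pᵢ log₂ pᵢ.
−0.16·log₂(0.16) = 0.4230
−0.23·log₂(0.23) = 0.4877
−0.15·log₂(0.15) = 0.4105
−0.10·log₂(0.10) = 0.3322
−0.21·log₂(0.21) = 0.4728
−0.15·log₂(0.15) = 0.4105
Sum ≈ 2.5368 → 2.537 bits.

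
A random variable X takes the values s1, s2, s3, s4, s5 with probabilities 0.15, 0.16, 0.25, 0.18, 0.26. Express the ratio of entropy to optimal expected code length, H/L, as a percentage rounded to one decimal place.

98.9%

Entropy H = −Σ p log₂ p ≈ 2.2842 bits.
Huffman merges: 3/20+4/25→31/100; 9/50+1/4→43/100; 13/50+31/100→57/100; 43/100+57/100→1. L = 231/100 ≈ 2.3100.
Efficiency = H/L = 2.2842/2.3100 = 98.9%.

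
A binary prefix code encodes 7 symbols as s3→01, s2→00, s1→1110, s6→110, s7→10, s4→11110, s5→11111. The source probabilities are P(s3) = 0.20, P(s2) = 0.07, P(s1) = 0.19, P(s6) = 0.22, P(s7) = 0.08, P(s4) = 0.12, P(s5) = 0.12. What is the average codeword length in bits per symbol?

3.32 bits/symbol

L̄ = Σ pᵢ·ℓᵢ = 0.20·2 + 0.07·2 + 0.19·4 + 0.22·3 + 0.08·2 + 0.12·5 + 0.12·5 = 3.32 bits/symbol.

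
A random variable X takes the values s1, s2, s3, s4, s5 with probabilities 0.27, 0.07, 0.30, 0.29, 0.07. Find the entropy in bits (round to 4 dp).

H = −Σ pᵢ log₂ pᵢ.
−0.27·log₂(0.27) = 0.5100
−0.07·log₂(0.07) = 0.2686
−0.30·log₂(0.30) = 0.5211
−0.29·log₂(0.29) = 0.5179
−0.07·log₂(0.07) = 0.2686
Sum ≈ 2.0861 → 2.0861 bits.

2.0861 bits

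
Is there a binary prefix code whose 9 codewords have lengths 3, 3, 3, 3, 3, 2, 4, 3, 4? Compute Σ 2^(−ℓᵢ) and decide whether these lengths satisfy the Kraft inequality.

1.125; no

With common denominator 2^4 = 16: Σ 2^(−ℓᵢ) = 2/16 + 2/16 + 2/16 + 2/16 + 2/16 + 4/16 + 1/16 + 2/16 + 1/16 = 18/16 = 1.125.
Kraft's inequality requires Σ ≤ 1; here Σ = 1.125 > 1, so no such prefix code exists.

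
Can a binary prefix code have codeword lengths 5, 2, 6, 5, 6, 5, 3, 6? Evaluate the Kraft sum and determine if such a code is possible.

With common denominator 2^6 = 64: Σ 2^(−ℓᵢ) = 2/64 + 16/64 + 1/64 + 2/64 + 1/64 + 2/64 + 8/64 + 1/64 = 33/64 = 0.515625.
Kraft's inequality requires Σ ≤ 1; here Σ = 0.515625 ≤ 1, so such a prefix code exists.

0.515625; yes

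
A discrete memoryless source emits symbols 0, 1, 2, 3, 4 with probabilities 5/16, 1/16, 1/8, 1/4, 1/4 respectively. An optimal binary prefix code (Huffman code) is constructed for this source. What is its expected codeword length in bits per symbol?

Repeatedly combine the two least-probable nodes; the expected code length is the sum of the merged weights.
merge 1/16 + 1/8 → 3/16
merge 3/16 + 1/4 → 7/16
merge 1/4 + 5/16 → 9/16
merge 7/16 + 9/16 → 1
L = 3/16 + 7/16 + 9/16 + 1 = 35/16 = 2.1875 bits/symbol.

2.1875 bits/symbol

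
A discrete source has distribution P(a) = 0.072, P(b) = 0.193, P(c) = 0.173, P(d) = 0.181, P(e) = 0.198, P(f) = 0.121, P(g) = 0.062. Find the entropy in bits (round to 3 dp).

H = −Σ pᵢ log₂ pᵢ.
−0.072·log₂(0.072) = 0.2733
−0.193·log₂(0.193) = 0.4581
−0.173·log₂(0.173) = 0.4379
−0.181·log₂(0.181) = 0.4463
−0.198·log₂(0.198) = 0.4626
−0.121·log₂(0.121) = 0.3687
−0.062·log₂(0.062) = 0.2487
Sum ≈ 2.6956 → 2.696 bits.

2.696 bits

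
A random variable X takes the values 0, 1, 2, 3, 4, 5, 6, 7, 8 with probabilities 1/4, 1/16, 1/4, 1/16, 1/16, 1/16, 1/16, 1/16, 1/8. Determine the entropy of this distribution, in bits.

2.875 bits

Each probability is a power of 1/2, so log₂(1/p) is an integer.
H = Σ p·log₂(1/p) = 1/4·2 + 1/16·4 + 1/4·2 + 1/16·4 + 1/16·4 + 1/16·4 + 1/16·4 + 1/16·4 + 1/8·3 = 2.875 bits.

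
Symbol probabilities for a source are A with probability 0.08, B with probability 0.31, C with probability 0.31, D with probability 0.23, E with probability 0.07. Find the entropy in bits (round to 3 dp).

H = −Σ pᵢ log₂ pᵢ.
−0.08·log₂(0.08) = 0.2915
−0.31·log₂(0.31) = 0.5238
−0.31·log₂(0.31) = 0.5238
−0.23·log₂(0.23) = 0.4877
−0.07·log₂(0.07) = 0.2686
Sum ≈ 2.0953 → 2.095 bits.

2.095 bits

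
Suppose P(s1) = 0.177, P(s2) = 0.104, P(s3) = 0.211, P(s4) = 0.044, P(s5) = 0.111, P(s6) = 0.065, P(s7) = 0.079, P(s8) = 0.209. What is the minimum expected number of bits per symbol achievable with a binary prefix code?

2.872 bits/symbol

Repeatedly combine the two least-probable nodes; the expected code length is the sum of the merged weights.
merge 11/250 + 13/200 → 109/1000
merge 79/1000 + 13/125 → 183/1000
merge 109/1000 + 111/1000 → 11/50
merge 177/1000 + 183/1000 → 9/25
merge 209/1000 + 211/1000 → 21/50
merge 11/50 + 9/25 → 29/50
merge 21/50 + 29/50 → 1
L = 109/1000 + 183/1000 + 11/50 + 9/25 + 21/50 + 29/50 + 1 = 359/125 = 2.872 bits/symbol.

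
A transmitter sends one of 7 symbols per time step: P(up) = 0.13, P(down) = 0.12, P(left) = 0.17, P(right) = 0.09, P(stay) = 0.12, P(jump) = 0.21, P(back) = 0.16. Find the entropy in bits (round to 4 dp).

H = −Σ pᵢ log₂ pᵢ.
−0.13·log₂(0.13) = 0.3826
−0.12·log₂(0.12) = 0.3671
−0.17·log₂(0.17) = 0.4346
−0.09·log₂(0.09) = 0.3127
−0.12·log₂(0.12) = 0.3671
−0.21·log₂(0.21) = 0.4728
−0.16·log₂(0.16) = 0.4230
Sum ≈ 2.7599 → 2.7599 bits.

2.7599 bits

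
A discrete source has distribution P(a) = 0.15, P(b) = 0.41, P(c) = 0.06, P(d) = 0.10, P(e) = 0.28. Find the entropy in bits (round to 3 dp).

2.028 bits

H = −Σ pᵢ log₂ pᵢ.
−0.15·log₂(0.15) = 0.4105
−0.41·log₂(0.41) = 0.5274
−0.06·log₂(0.06) = 0.2435
−0.10·log₂(0.10) = 0.3322
−0.28·log₂(0.28) = 0.5142
Sum ≈ 2.0279 → 2.028 bits.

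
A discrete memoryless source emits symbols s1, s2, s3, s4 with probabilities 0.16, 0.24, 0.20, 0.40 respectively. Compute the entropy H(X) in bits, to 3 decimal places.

H = −Σ pᵢ log₂ pᵢ.
−0.16·log₂(0.16) = 0.4230
−0.24·log₂(0.24) = 0.4941
−0.20·log₂(0.20) = 0.4644
−0.40·log₂(0.40) = 0.5288
Sum ≈ 1.9103 → 1.910 bits.

1.910 bits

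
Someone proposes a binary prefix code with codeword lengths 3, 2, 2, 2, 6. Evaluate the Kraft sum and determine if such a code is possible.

0.890625; yes

With common denominator 2^6 = 64: Σ 2^(−ℓᵢ) = 8/64 + 16/64 + 16/64 + 16/64 + 1/64 = 57/64 = 0.890625.
Kraft's inequality requires Σ ≤ 1; here Σ = 0.890625 ≤ 1, so such a prefix code exists.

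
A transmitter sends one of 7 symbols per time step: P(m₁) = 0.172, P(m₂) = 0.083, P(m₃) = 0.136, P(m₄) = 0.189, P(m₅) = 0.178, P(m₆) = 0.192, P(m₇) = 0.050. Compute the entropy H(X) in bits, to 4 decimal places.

2.6970 bits

H = −Σ pᵢ log₂ pᵢ.
−0.172·log₂(0.172) = 0.4368
−0.083·log₂(0.083) = 0.2980
−0.136·log₂(0.136) = 0.3915
−0.189·log₂(0.189) = 0.4543
−0.178·log₂(0.178) = 0.4432
−0.192·log₂(0.192) = 0.4571
−0.050·log₂(0.050) = 0.2161
Sum ≈ 2.6970 → 2.6970 bits.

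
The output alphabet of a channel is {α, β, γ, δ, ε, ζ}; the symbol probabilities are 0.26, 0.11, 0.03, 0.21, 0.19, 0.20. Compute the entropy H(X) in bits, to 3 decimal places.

H = −Σ pᵢ log₂ pᵢ.
−0.26·log₂(0.26) = 0.5053
−0.11·log₂(0.11) = 0.3503
−0.03·log₂(0.03) = 0.1518
−0.21·log₂(0.21) = 0.4728
−0.19·log₂(0.19) = 0.4552
−0.20·log₂(0.20) = 0.4644
Sum ≈ 2.3998 → 2.400 bits.

2.400 bits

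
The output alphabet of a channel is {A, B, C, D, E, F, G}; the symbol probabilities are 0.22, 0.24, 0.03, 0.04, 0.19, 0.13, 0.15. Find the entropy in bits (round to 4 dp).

2.5606 bits

H = −Σ pᵢ log₂ pᵢ.
−0.22·log₂(0.22) = 0.4806
−0.24·log₂(0.24) = 0.4941
−0.03·log₂(0.03) = 0.1518
−0.04·log₂(0.04) = 0.1858
−0.19·log₂(0.19) = 0.4552
−0.13·log₂(0.13) = 0.3826
−0.15·log₂(0.15) = 0.4105
Sum ≈ 2.5606 → 2.5606 bits.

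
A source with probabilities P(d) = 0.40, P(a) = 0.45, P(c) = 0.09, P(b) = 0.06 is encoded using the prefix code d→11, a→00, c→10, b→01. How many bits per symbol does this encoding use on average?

2 bits/symbol

L̄ = Σ pᵢ·ℓᵢ = 0.40·2 + 0.45·2 + 0.09·2 + 0.06·2 = 2 bits/symbol.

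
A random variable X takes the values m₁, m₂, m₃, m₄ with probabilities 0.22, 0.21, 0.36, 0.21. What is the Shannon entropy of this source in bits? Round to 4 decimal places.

H = −Σ pᵢ log₂ pᵢ.
−0.22·log₂(0.22) = 0.4806
−0.21·log₂(0.21) = 0.4728
−0.36·log₂(0.36) = 0.5306
−0.21·log₂(0.21) = 0.4728
Sum ≈ 1.9568 → 1.9568 bits.

1.9568 bits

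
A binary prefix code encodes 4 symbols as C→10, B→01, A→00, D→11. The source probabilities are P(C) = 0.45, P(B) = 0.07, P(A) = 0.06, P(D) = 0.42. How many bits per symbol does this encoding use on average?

L̄ = Σ pᵢ·ℓᵢ = 0.45·2 + 0.07·2 + 0.06·2 + 0.42·2 = 2 bits/symbol.

2 bits/symbol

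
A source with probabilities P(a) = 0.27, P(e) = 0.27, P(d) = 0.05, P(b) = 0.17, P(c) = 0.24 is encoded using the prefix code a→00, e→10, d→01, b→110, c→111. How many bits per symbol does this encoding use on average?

2.41 bits/symbol

L̄ = Σ pᵢ·ℓᵢ = 0.27·2 + 0.27·2 + 0.05·2 + 0.17·3 + 0.24·3 = 2.41 bits/symbol.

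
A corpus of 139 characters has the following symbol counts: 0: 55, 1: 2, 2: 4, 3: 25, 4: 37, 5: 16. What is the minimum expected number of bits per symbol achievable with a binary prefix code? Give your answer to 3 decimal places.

Probabilities are the counts divided by 139.
Repeatedly combine the two least-probable nodes; the expected code length is the sum of the merged weights.
merge 2/139 + 4/139 → 6/139
merge 6/139 + 16/139 → 22/139
merge 22/139 + 25/139 → 47/139
merge 37/139 + 47/139 → 84/139
merge 55/139 + 84/139 → 1
L = 6/139 + 22/139 + 47/139 + 84/139 + 1 = 298/139 ≈ 2.144 bits/symbol.

2.144 bits/symbol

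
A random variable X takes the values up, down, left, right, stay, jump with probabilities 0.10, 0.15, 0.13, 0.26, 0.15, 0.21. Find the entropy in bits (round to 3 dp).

2.514 bits

H = −Σ pᵢ log₂ pᵢ.
−0.10·log₂(0.10) = 0.3322
−0.15·log₂(0.15) = 0.4105
−0.13·log₂(0.13) = 0.3826
−0.26·log₂(0.26) = 0.5053
−0.15·log₂(0.15) = 0.4105
−0.21·log₂(0.21) = 0.4728
Sum ≈ 2.5140 → 2.514 bits.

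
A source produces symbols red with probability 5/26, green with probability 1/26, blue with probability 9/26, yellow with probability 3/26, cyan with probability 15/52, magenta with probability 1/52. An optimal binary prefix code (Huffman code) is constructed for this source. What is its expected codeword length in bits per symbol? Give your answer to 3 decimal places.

2.231 bits/symbol

Repeatedly combine the two least-probable nodes; the expected code length is the sum of the merged weights.
merge 1/52 + 1/26 → 3/52
merge 3/52 + 3/26 → 9/52
merge 9/52 + 5/26 → 19/52
merge 15/52 + 9/26 → 33/52
merge 19/52 + 33/52 → 1
L = 3/52 + 9/52 + 19/52 + 33/52 + 1 = 29/13 ≈ 2.231 bits/symbol.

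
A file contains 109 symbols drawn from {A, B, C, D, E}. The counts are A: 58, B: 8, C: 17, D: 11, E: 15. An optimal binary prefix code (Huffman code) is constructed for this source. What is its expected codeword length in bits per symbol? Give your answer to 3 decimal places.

Probabilities are the counts divided by 109.
Repeatedly combine the two least-probable nodes; the expected code length is the sum of the merged weights.
merge 8/109 + 11/109 → 19/109
merge 15/109 + 17/109 → 32/109
merge 19/109 + 32/109 → 51/109
merge 51/109 + 58/109 → 1
L = 19/109 + 32/109 + 51/109 + 1 = 211/109 ≈ 1.936 bits/symbol.

1.936 bits/symbol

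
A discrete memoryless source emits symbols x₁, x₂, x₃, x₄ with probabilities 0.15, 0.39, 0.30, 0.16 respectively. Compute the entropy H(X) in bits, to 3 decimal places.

1.884 bits

H = −Σ pᵢ log₂ pᵢ.
−0.15·log₂(0.15) = 0.4105
−0.39·log₂(0.39) = 0.5298
−0.30·log₂(0.30) = 0.5211
−0.16·log₂(0.16) = 0.4230
Sum ≈ 1.8844 → 1.884 bits.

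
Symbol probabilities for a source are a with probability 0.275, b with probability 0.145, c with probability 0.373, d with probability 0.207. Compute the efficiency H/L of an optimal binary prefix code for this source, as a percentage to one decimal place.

Entropy H = −Σ p log₂ p ≈ 1.9172 bits.
Huffman merges: 29/200+207/1000→44/125; 11/40+44/125→627/1000; 373/1000+627/1000→1. L = 1979/1000 ≈ 1.9790.
Efficiency = H/L = 1.9172/1.9790 = 96.9%.

96.9%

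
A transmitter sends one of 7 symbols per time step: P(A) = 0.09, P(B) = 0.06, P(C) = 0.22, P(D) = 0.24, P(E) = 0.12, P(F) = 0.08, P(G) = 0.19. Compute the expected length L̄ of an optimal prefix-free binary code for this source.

Repeatedly combine the two least-probable nodes; the expected code length is the sum of the merged weights.
merge 3/50 + 2/25 → 7/50
merge 9/100 + 3/25 → 21/100
merge 7/50 + 19/100 → 33/100
merge 21/100 + 11/50 → 43/100
merge 6/25 + 33/100 → 57/100
merge 43/100 + 57/100 → 1
L = 7/50 + 21/100 + 33/100 + 43/100 + 57/100 + 1 = 67/25 = 2.68 bits/symbol.

2.68 bits/symbol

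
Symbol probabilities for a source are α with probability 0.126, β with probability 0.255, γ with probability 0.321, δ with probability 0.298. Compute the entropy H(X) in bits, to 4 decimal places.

H = −Σ pᵢ log₂ pᵢ.
−0.126·log₂(0.126) = 0.3766
−0.255·log₂(0.255) = 0.5027
−0.321·log₂(0.321) = 0.5262
−0.298·log₂(0.298) = 0.5205
Sum ≈ 1.9260 → 1.9260 bits.

1.9260 bits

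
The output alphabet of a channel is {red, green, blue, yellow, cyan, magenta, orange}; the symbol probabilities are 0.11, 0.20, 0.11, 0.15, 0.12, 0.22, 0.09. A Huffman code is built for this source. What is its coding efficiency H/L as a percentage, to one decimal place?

98.4%

Entropy H = −Σ p log₂ p ≈ 2.7358 bits.
Huffman merges: 9/100+11/100→1/5; 11/100+3/25→23/100; 3/20+1/5→7/20; 1/5+11/50→21/50; 23/100+7/20→29/50; 21/50+29/50→1. L = 139/50 ≈ 2.7800.
Efficiency = H/L = 2.7358/2.7800 = 98.4%.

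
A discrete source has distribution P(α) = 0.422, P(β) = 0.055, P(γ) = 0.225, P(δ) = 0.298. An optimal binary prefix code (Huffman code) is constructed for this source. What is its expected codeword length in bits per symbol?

Repeatedly combine the two least-probable nodes; the expected code length is the sum of the merged weights.
merge 11/200 + 9/40 → 7/25
merge 7/25 + 149/500 → 289/500
merge 211/500 + 289/500 → 1
L = 7/25 + 289/500 + 1 = 929/500 = 1.858 bits/symbol.

1.858 bits/symbol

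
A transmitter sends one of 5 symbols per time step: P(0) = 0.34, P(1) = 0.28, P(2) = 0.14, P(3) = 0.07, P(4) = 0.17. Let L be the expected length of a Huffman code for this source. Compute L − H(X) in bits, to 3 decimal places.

Entropy H = −Σ p log₂ p ≈ 2.1436 bits.
Huffman merges: 7/100+7/50→21/100; 17/100+21/100→19/50; 7/25+17/50→31/50; 19/50+31/50→1. L = 221/100 ≈ 2.2100.
L − H = 2.2100 − 2.1436 = 0.066 bits.

0.066 bits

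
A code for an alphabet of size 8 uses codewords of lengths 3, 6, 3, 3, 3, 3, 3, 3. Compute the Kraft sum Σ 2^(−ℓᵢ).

0.890625

With common denominator 2^6 = 64: Σ 2^(−ℓᵢ) = 8/64 + 1/64 + 8/64 + 8/64 + 8/64 + 8/64 + 8/64 + 8/64 = 57/64 = 0.890625.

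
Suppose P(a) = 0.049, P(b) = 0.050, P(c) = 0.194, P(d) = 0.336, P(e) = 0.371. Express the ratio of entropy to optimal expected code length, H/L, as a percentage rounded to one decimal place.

96.4%

Entropy H = −Σ p log₂ p ≈ 1.9477 bits.
Huffman merges: 49/1000+1/20→99/1000; 99/1000+97/500→293/1000; 293/1000+42/125→629/1000; 371/1000+629/1000→1. L = 2021/1000 ≈ 2.0210.
Efficiency = H/L = 1.9477/2.0210 = 96.4%.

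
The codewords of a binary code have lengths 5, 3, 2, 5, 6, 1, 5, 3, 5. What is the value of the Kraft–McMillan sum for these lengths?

1.140625

With common denominator 2^6 = 64: Σ 2^(−ℓᵢ) = 2/64 + 8/64 + 16/64 + 2/64 + 1/64 + 32/64 + 2/64 + 8/64 + 2/64 = 73/64 = 1.140625.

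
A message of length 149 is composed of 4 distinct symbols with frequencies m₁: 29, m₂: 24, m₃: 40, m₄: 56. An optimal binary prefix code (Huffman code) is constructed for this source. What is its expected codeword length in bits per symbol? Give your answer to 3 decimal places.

Probabilities are the counts divided by 149.
Repeatedly combine the two least-probable nodes; the expected code length is the sum of the merged weights.
merge 24/149 + 29/149 → 53/149
merge 40/149 + 53/149 → 93/149
merge 56/149 + 93/149 → 1
L = 53/149 + 93/149 + 1 = 295/149 ≈ 1.980 bits/symbol.

1.980 bits/symbol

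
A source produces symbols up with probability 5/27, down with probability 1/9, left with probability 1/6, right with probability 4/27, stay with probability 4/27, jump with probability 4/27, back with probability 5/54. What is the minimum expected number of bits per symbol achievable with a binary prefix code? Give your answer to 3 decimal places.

Repeatedly combine the two least-probable nodes; the expected code length is the sum of the merged weights.
merge 5/54 + 1/9 → 11/54
merge 4/27 + 4/27 → 8/27
merge 4/27 + 1/6 → 17/54
merge 5/27 + 11/54 → 7/18
merge 8/27 + 17/54 → 11/18
merge 7/18 + 11/18 → 1
L = 11/54 + 8/27 + 17/54 + 7/18 + 11/18 + 1 = 76/27 ≈ 2.815 bits/symbol.

2.815 bits/symbol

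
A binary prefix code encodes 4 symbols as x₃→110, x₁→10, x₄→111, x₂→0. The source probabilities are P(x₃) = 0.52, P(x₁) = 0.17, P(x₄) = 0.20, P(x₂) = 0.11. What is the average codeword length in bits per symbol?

2.61 bits/symbol

L̄ = Σ pᵢ·ℓᵢ = 0.52·3 + 0.17·2 + 0.20·3 + 0.11·1 = 2.61 bits/symbol.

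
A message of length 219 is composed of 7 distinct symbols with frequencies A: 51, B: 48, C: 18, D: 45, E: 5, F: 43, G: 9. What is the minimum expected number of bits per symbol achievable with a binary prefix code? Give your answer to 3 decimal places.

Probabilities are the counts divided by 219.
Repeatedly combine the two least-probable nodes; the expected code length is the sum of the merged weights.
merge 5/219 + 3/73 → 14/219
merge 14/219 + 6/73 → 32/219
merge 32/219 + 43/219 → 25/73
merge 15/73 + 16/73 → 31/73
merge 17/73 + 25/73 → 42/73
merge 31/73 + 42/73 → 1
L = 14/219 + 32/219 + 25/73 + 31/73 + 42/73 + 1 = 559/219 ≈ 2.553 bits/symbol.

2.553 bits/symbol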